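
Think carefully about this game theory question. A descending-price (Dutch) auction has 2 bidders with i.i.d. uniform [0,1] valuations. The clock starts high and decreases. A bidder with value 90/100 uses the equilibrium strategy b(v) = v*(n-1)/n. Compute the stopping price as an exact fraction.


Step 1: Dutch auctions are strategically equivalent to first-price auctions
Step 2: The equilibrium bid is b(v) = v*(n-1)/n
Step 3: b = 9/10 * 1/2
Step 4: b = 9/20

9/20


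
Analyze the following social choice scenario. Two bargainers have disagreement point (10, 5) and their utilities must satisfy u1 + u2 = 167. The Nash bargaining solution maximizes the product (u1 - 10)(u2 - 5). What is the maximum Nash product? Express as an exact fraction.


Step 1: The Nash solution splits surplus symmetrically above the disagreement point
Step 2: u1 = (total + d1 - d2)/2 = (167 + 10 - 5)/2 = 86
Step 3: u2 = (total - d1 + d2)/2 = (167 - 10 + 5)/2 = 81
Step 4: Nash product = (86 - 10) * (81 - 5)
Step 5: = 76 * 76 = 5776

5776


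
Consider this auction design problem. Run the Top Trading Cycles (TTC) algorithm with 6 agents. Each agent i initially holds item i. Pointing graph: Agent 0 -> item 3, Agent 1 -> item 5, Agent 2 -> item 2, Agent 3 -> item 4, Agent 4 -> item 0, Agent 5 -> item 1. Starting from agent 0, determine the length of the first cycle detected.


Step 1: Trace the pointer graph from agent 0: 0 -> 3 -> 4 -> 0
Step 2: A cycle is detected when we revisit agent 0
Step 3: The cycle is: 0 -> 3 -> 4 -> 0
Step 4: Cycle length = 3

3


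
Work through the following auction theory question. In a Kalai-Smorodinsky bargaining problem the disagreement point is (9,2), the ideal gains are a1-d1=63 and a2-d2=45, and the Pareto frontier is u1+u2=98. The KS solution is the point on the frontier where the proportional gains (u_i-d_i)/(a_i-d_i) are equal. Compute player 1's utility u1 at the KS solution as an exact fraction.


Step 1: At the KS point, (u1-d1)/r1 = (u2-d2)/r2 = t and u1+u2 = 98
Step 2: u1 = d1 + r1*t and u2 = d2 + r2*t, so (d1 + r1*t) + (d2 + r2*t) = 98
Step 3: t = (98 - 9 - 2)/(63 + 45) = 87/108 = 29/36
Step 4: u1 = d1 + r1*t = 9 + 63 * 29/36 = 239/4
Step 5: (Check: u2 = d2 + r2*t = 153/4; u1+u2 = 239/4 + 153/4 = 98, on the frontier.)

239/4


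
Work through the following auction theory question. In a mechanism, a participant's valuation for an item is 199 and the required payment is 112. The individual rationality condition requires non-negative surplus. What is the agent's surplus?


Step 1: Surplus = value - payment = 199 - 112 = 87
Step 2: IR is satisfied (surplus >= 0)

87


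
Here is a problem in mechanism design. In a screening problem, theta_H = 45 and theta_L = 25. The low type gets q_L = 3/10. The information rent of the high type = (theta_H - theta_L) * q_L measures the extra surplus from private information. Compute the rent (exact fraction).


Step 1: theta_H - theta_L = 45 - 25 = 20
Step 2: Information rent = (theta_H - theta_L) * q_L
Step 3: = 20 * 3/10
Step 4: = 6

6


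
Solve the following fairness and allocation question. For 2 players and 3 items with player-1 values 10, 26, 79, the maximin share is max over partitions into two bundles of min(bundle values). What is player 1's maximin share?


Step 1: Item values = 10, 26, 79
Step 2: Enumerate all 2-bundle partitions and take the smaller bundle:
  Partition 1: {10} vs {26,79} -> bundles 10, 105; min = 10
  Partition 2: {26} vs {10,79} -> bundles 26, 89; min = 26
  Partition 3: {79} vs {10,26} -> bundles 79, 36; min = 36
Step 3: MMS = max(10, 26, 36) = 36

36


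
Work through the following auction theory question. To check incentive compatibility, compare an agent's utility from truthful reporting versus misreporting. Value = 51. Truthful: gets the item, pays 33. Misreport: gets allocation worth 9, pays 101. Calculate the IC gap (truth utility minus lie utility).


Step 1: U(truth) = value - payment = 51 - 33 = 18
Step 2: U(lie) = allocation - payment = 9 - 101 = -92
Step 3: IC gap = 18 - (-92) = 110

110


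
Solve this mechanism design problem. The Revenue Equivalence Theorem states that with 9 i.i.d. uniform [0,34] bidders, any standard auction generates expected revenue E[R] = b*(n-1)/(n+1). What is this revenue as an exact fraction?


Step 1: By Revenue Equivalence, expected revenue = b*(n-1)/(n+1)
Step 2: Substituting n = 9, b = 34
Step 3: Revenue = 34*(9-1)/(9+1) = 34*8/10
Step 4: Revenue = 272/10 = 136/5

136/5


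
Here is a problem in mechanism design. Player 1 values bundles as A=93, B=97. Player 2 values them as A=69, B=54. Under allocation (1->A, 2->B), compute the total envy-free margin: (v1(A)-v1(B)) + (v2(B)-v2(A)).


Step 1: Player 1's margin = v1(A) - v1(B) = 93 - 97 = -4
Step 2: Player 2's margin = v2(B) - v2(A) = 54 - 69 = -15
Step 3: Total margin = -4 + -15 = -19

-19


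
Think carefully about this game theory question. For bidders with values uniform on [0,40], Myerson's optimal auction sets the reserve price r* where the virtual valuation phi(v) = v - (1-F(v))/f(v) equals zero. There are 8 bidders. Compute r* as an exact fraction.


Step 1: For U[0,40], F(v) = v/40 and f(v) = 1/40
Step 2: phi(v) = v - (1 - v/40)/(1/40) = v - (40 - v) = 2v - 40
Step 3: Set phi(r*) = 0: 2r* - 40 = 0
Step 4: r* = 40/2 = 20 (the number of bidders n = 8 does not enter)

20


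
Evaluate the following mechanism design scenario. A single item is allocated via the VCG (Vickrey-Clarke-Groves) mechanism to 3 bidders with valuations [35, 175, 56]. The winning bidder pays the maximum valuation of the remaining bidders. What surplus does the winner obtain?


Step 1: The winner is the agent with the highest value: agent 1 with value 175
Step 2: Values of other agents: [35, 56]
Step 3: VCG payment = max of others' values = 56
Step 4: Surplus = 175 - 56 = 119

119


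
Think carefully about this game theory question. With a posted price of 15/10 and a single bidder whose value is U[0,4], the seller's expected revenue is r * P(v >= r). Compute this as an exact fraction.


Step 1: Posted price r = 3/2, value support [0,4]
Step 2: P(v >= r) = (4 - 3/2)/4 = 5/8
Step 3: Expected revenue = r * P(v >= r) = 3/2 * 5/8
Step 4: Revenue = 15/16

15/16


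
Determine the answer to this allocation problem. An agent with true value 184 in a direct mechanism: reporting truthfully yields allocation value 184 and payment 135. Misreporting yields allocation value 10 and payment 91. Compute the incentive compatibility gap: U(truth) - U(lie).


Step 1: U(truth) = value - payment = 184 - 135 = 49
Step 2: U(lie) = allocation - payment = 10 - 91 = -81
Step 3: IC gap = 49 - (-81) = 130

130


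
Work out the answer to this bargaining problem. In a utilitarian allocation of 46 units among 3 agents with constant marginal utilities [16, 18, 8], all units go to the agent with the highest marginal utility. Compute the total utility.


Step 1: The marginal utilities are [16, 18, 8]
Step 2: The highest marginal utility is 18
Step 3: All 46 units go to that agent
Step 4: Total utility = 18 * 46 = 828

828


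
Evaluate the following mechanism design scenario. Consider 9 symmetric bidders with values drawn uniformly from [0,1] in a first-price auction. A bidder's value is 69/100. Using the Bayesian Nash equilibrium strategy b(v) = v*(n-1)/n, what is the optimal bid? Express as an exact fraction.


Step 1: The symmetric BNE bidding function is b(v) = v * (n-1) / n
Step 2: Substitute v = 69/100 and n = 9
Step 3: b = 69/100 * 8/9
Step 4: b = 46/75

46/75


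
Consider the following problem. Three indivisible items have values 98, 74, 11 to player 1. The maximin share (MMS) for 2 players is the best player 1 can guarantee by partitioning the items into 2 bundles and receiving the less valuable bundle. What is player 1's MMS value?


Step 1: Item values = 98, 74, 11
Step 2: Enumerate all 2-bundle partitions and take the smaller bundle:
  Partition 1: {98} vs {74,11} -> bundles 98, 85; min = 85
  Partition 2: {74} vs {98,11} -> bundles 74, 109; min = 74
  Partition 3: {11} vs {98,74} -> bundles 11, 172; min = 11
Step 3: MMS = max(85, 74, 11) = 85

85


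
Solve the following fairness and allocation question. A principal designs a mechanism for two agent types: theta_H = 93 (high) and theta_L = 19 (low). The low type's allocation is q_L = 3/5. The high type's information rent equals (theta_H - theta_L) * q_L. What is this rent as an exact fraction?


Step 1: theta_H - theta_L = 93 - 19 = 74
Step 2: Information rent = (theta_H - theta_L) * q_L
Step 3: = 74 * 3/5
Step 4: = 222/5

222/5


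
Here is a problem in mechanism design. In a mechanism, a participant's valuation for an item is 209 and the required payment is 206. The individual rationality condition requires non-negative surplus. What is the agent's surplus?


Step 1: Surplus = value - payment = 209 - 206 = 3
Step 2: IR is satisfied (surplus >= 0)

3


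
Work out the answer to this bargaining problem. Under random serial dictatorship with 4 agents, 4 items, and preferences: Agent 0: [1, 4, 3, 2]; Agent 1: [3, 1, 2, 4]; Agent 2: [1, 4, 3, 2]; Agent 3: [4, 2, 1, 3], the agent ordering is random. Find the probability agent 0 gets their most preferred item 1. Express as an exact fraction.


Step 1: Agent 0 wants item 1
Step 2: There are 24 possible orderings of agents
Step 3: In 12 orderings, agent 0 gets item 1
Step 4: Probability = 12/24 = 1/2

1/2


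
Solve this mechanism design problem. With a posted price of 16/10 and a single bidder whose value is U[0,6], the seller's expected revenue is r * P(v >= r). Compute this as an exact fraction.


Step 1: Posted price r = 8/5, value support [0,6]
Step 2: P(v >= r) = (6 - 8/5)/6 = 11/15
Step 3: Expected revenue = r * P(v >= r) = 8/5 * 11/15
Step 4: Revenue = 88/75

88/75


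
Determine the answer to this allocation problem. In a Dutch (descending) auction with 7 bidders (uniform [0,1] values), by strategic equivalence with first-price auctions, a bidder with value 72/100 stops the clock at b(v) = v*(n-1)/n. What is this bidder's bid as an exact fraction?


Step 1: Dutch auctions are strategically equivalent to first-price auctions
Step 2: The equilibrium bid is b(v) = v*(n-1)/n
Step 3: b = 18/25 * 6/7
Step 4: b = 108/175

108/175


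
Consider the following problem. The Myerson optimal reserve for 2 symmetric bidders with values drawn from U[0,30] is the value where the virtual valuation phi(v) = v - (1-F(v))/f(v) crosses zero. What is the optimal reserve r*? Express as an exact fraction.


Step 1: For U[0,30], F(v) = v/30 and f(v) = 1/30
Step 2: phi(v) = v - (1 - v/30)/(1/30) = v - (30 - v) = 2v - 30
Step 3: Set phi(r*) = 0: 2r* - 30 = 0
Step 4: r* = 30/2 = 15 (the number of bidders n = 2 does not enter)

15


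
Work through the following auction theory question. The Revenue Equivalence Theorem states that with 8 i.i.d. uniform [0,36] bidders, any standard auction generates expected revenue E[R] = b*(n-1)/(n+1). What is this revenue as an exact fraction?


Step 1: By Revenue Equivalence, expected revenue = b*(n-1)/(n+1)
Step 2: Substituting n = 8, b = 36
Step 3: Revenue = 36*(8-1)/(8+1) = 36*7/9
Step 4: Revenue = 252/9 = 28

28


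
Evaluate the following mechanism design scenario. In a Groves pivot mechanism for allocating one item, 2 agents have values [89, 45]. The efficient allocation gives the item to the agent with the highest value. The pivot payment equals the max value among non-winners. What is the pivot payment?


Step 1: The efficient winner is agent 0 with value 89
Step 2: Other agents' values: [45]
Step 3: Pivot payment = max(others) = 45
Step 4: The winner pays 45

45


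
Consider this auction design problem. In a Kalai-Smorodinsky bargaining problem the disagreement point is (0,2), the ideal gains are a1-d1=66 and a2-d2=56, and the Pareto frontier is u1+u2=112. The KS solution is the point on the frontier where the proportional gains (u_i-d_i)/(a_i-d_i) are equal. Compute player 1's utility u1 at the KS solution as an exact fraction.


Step 1: At the KS point, (u1-d1)/r1 = (u2-d2)/r2 = t and u1+u2 = 112
Step 2: u1 = d1 + r1*t and u2 = d2 + r2*t, so (d1 + r1*t) + (d2 + r2*t) = 112
Step 3: t = (112 - 0 - 2)/(66 + 56) = 110/122 = 55/61
Step 4: u1 = d1 + r1*t = 0 + 66 * 55/61 = 3630/61
Step 5: (Check: u2 = d2 + r2*t = 3202/61; u1+u2 = 3630/61 + 3202/61 = 112, on the frontier.)

3630/61


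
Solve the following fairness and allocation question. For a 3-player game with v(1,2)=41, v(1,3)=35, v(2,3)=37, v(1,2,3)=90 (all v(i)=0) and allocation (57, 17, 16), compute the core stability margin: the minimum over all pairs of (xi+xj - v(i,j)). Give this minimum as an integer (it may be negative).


Step 1: Slack for coalition (1,2): x1+x2 - v12 = 74 - 41 = 33
Step 2: Slack for coalition (1,3): x1+x3 - v13 = 73 - 35 = 38
Step 3: Slack for coalition (2,3): x2+x3 - v23 = 33 - 37 = -4
Step 4: Minimum slack = min(33, 38, -4) = -4, attained by (2,3); coalition (2,3) can block (slack < 0), so the allocation is not in the core

-4


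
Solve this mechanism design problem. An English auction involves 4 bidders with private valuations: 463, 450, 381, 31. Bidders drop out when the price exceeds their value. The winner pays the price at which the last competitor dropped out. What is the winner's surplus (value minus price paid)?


Step 1: Identify the highest value: 463
Step 2: Identify the second-highest value: 450
Step 3: The final price = second-highest value = 450
Step 4: Surplus = 463 - 450 = 13

13


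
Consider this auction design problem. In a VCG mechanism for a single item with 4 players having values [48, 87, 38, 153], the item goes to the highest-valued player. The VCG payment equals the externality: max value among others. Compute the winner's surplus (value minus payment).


Step 1: The winner is the agent with the highest value: agent 3 with value 153
Step 2: Values of other agents: [48, 87, 38]
Step 3: VCG payment = max of others' values = 87
Step 4: Surplus = 153 - 87 = 66

66


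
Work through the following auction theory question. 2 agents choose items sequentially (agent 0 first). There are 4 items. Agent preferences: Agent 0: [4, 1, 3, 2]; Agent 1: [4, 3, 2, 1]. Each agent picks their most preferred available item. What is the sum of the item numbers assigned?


Step 1: Agent 0 picks item 4
Step 2: Agent 1 picks item 3
Step 3: Sum = 4 + 3 = 7

7


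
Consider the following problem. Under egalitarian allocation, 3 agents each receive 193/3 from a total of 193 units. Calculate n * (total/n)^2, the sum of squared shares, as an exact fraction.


Step 1: Each agent's share = 193/3
Step 2: Square of each share = (193/3)^2 = 37249/9
Step 3: Sum of squares = 3 * 37249/9 = 37249/3

37249/3


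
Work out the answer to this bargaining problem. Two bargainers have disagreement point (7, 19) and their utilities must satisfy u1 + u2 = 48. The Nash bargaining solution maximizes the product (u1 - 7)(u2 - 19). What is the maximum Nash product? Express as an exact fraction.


Step 1: The Nash solution splits surplus symmetrically above the disagreement point
Step 2: u1 = (total + d1 - d2)/2 = (48 + 7 - 19)/2 = 18
Step 3: u2 = (total - d1 + d2)/2 = (48 - 7 + 19)/2 = 30
Step 4: Nash product = (18 - 7) * (30 - 19)
Step 5: = 11 * 11 = 121

121


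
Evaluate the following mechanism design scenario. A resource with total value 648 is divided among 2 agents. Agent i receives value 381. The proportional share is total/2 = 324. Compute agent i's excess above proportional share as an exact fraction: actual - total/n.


Step 1: Proportional share = 648/2 = 324
Step 2: Agent's actual allocation = 381
Step 3: Excess = 381 - 324 = 57

57


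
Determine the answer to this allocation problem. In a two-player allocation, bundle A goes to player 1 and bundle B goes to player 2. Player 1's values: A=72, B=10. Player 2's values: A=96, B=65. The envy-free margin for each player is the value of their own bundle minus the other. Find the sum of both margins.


Step 1: Player 1's margin = v1(A) - v1(B) = 72 - 10 = 62
Step 2: Player 2's margin = v2(B) - v2(A) = 65 - 96 = -31
Step 3: Total margin = 62 + -31 = 31

31


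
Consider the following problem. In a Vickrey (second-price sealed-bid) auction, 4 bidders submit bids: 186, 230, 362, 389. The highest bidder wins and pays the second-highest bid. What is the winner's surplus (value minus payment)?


Step 1: Sort bids in descending order: 389, 362, 230, 186
Step 2: The winning bid is the highest: 389
Step 3: The payment equals the second-highest bid: 362
Step 4: Surplus = winner's bid - payment = 389 - 362 = 27

27


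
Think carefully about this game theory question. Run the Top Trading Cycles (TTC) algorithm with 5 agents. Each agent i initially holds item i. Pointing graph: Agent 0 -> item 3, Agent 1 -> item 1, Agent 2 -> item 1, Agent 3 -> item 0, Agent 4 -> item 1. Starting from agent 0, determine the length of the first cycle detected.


Step 1: Trace the pointer graph from agent 0: 0 -> 3 -> 0
Step 2: A cycle is detected when we revisit agent 0
Step 3: The cycle is: 0 -> 3 -> 0
Step 4: Cycle length = 2

2


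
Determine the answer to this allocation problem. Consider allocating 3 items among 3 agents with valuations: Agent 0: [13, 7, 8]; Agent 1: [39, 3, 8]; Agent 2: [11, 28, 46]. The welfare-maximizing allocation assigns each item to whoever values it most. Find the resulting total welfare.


Step 1: For each item, find the maximum value among all agents.
Step 2: Item 0 -> Agent 1 (value 39)
Step 3: Item 1 -> Agent 2 (value 28)
Step 4: Item 2 -> Agent 2 (value 46)
Step 5: Total welfare = 39 + 28 + 46 = 113

113


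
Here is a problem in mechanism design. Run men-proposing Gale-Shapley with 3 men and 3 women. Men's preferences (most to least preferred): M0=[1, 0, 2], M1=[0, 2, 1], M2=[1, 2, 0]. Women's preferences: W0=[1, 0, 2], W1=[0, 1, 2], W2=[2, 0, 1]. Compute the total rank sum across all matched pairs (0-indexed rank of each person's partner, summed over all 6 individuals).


Step 1: Run Gale-Shapley (men propose, women hold best offer):
  M0 proposes to W1; she accepts
  M1 proposes to W0; she accepts
  M2 proposes to W1; rejected
  M2 proposes to W2; she accepts
Step 2: Final matching: W0-M1, W1-M0, W2-M2
Step 3: 0-indexed ranks (man's rank of his match, then woman's): 0 + 0 + 0 + 0 + 1 + 0
Step 4: Total rank sum = 1

1


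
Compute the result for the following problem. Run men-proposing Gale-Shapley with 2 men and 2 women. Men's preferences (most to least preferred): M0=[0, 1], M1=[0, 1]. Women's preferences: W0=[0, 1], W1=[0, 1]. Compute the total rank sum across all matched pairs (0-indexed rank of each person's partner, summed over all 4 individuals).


Step 1: Run Gale-Shapley (men propose, women hold best offer):
  M0 proposes to W0; she accepts
  M1 proposes to W0; rejected
  M1 proposes to W1; she accepts
Step 2: Final matching: W0-M0, W1-M1
Step 3: 0-indexed ranks (man's rank of his match, then woman's): 0 + 0 + 1 + 1
Step 4: Total rank sum = 2

2


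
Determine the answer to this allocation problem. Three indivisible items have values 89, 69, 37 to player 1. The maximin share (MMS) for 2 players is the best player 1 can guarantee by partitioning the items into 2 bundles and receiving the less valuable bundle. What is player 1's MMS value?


Step 1: Item values = 89, 69, 37
Step 2: Enumerate all 2-bundle partitions and take the smaller bundle:
  Partition 1: {89} vs {69,37} -> bundles 89, 106; min = 89
  Partition 2: {69} vs {89,37} -> bundles 69, 126; min = 69
  Partition 3: {37} vs {89,69} -> bundles 37, 158; min = 37
Step 3: MMS = max(89, 69, 37) = 89

89


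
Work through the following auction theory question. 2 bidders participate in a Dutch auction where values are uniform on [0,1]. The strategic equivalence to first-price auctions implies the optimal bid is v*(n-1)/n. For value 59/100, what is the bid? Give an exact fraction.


Step 1: Dutch auctions are strategically equivalent to first-price auctions
Step 2: The equilibrium bid is b(v) = v*(n-1)/n
Step 3: b = 59/100 * 1/2
Step 4: b = 59/200

59/200


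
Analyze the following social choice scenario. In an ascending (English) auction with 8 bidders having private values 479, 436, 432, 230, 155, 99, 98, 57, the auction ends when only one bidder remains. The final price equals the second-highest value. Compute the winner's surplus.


Step 1: Identify the highest value: 479
Step 2: Identify the second-highest value: 436
Step 3: The final price = second-highest value = 436
Step 4: Surplus = 479 - 436 = 43

43


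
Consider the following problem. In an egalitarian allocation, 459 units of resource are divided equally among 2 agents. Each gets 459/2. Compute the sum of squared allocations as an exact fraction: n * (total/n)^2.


Step 1: Each agent's share = 459/2
Step 2: Square of each share = (459/2)^2 = 210681/4
Step 3: Sum of squares = 2 * 210681/4 = 210681/2

210681/2


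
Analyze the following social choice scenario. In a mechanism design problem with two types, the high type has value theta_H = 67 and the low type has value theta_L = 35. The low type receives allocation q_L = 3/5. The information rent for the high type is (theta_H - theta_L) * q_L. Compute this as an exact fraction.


Step 1: theta_H - theta_L = 67 - 35 = 32
Step 2: Information rent = (theta_H - theta_L) * q_L
Step 3: = 32 * 3/5
Step 4: = 96/5

96/5


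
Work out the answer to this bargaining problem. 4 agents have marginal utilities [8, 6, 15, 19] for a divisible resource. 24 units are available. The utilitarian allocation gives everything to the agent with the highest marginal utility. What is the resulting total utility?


Step 1: The marginal utilities are [8, 6, 15, 19]
Step 2: The highest marginal utility is 19
Step 3: All 24 units go to that agent
Step 4: Total utility = 19 * 24 = 456

456


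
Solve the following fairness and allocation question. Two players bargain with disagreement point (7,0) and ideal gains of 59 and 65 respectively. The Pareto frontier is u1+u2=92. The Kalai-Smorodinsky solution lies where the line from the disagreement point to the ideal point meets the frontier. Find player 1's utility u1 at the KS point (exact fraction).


Step 1: At the KS point, (u1-d1)/r1 = (u2-d2)/r2 = t and u1+u2 = 92
Step 2: u1 = d1 + r1*t and u2 = d2 + r2*t, so (d1 + r1*t) + (d2 + r2*t) = 92
Step 3: t = (92 - 7 - 0)/(59 + 65) = 85/124
Step 4: u1 = d1 + r1*t = 7 + 59 * 85/124 = 5883/124
Step 5: (Check: u2 = d2 + r2*t = 5525/124; u1+u2 = 5883/124 + 5525/124 = 92, on the frontier.)

5883/124


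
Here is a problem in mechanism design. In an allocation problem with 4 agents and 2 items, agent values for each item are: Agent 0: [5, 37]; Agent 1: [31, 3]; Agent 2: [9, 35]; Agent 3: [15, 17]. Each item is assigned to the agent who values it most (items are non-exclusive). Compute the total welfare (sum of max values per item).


Step 1: For each item, find the maximum value among all agents.
Step 2: Item 0 -> Agent 1 (value 31)
Step 3: Item 1 -> Agent 0 (value 37)
Step 4: Total welfare = 31 + 37 = 68

68


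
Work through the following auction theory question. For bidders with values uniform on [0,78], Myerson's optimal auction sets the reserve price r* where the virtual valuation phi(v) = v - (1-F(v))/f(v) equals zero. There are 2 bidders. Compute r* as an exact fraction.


Step 1: For U[0,78], F(v) = v/78 and f(v) = 1/78
Step 2: phi(v) = v - (1 - v/78)/(1/78) = v - (78 - v) = 2v - 78
Step 3: Set phi(r*) = 0: 2r* - 78 = 0
Step 4: r* = 78/2 = 39 (the number of bidders n = 2 does not enter)

39


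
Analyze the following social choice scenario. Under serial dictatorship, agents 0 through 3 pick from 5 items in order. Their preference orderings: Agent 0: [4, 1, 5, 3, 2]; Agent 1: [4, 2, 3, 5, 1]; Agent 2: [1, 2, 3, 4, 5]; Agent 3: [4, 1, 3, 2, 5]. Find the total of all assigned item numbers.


Step 1: Agent 0 picks item 4
Step 2: Agent 1 picks item 2
Step 3: Agent 2 picks item 1
Step 4: Agent 3 picks item 3
Step 5: Sum = 4 + 2 + 1 + 3 = 10

10


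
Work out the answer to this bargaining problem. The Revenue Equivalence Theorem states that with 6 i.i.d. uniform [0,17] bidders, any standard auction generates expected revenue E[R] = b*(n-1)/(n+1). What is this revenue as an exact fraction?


Step 1: By Revenue Equivalence, expected revenue = b*(n-1)/(n+1)
Step 2: Substituting n = 6, b = 17
Step 3: Revenue = 17*(6-1)/(6+1) = 17*5/7
Step 4: Revenue = 85/7

85/7


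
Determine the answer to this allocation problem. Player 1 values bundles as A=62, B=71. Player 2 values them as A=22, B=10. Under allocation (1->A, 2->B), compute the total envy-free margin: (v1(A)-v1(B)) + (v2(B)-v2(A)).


Step 1: Player 1's margin = v1(A) - v1(B) = 62 - 71 = -9
Step 2: Player 2's margin = v2(B) - v2(A) = 10 - 22 = -12
Step 3: Total margin = -9 + -12 = -21

-21


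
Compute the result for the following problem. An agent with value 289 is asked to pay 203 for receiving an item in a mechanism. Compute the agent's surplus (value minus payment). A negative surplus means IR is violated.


Step 1: Surplus = value - payment = 289 - 203 = 86
Step 2: IR is satisfied (surplus >= 0)

86


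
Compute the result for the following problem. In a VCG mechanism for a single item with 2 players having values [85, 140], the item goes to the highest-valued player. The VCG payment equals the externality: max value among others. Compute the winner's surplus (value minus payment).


Step 1: The winner is the agent with the highest value: agent 1 with value 140
Step 2: Values of other agents: [85]
Step 3: VCG payment = max of others' values = 85
Step 4: Surplus = 140 - 85 = 55

55


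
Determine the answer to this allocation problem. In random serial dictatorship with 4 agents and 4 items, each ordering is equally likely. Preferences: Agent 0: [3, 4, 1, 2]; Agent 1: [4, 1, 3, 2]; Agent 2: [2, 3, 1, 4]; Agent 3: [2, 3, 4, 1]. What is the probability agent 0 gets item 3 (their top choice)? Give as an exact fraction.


Step 1: Agent 0 wants item 3
Step 2: There are 24 possible orderings of agents
Step 3: In 16 orderings, agent 0 gets item 3
Step 4: Probability = 16/24 = 2/3

2/3


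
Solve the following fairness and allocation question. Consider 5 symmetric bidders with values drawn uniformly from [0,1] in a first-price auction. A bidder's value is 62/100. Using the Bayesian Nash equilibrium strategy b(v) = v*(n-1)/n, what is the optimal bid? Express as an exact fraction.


Step 1: The symmetric BNE bidding function is b(v) = v * (n-1) / n
Step 2: Substitute v = 31/50 and n = 5
Step 3: b = 31/50 * 4/5
Step 4: b = 62/125

62/125


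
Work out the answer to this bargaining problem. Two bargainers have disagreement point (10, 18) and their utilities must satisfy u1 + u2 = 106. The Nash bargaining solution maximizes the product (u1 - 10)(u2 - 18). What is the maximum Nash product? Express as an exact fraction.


Step 1: The Nash solution splits surplus symmetrically above the disagreement point
Step 2: u1 = (total + d1 - d2)/2 = (106 + 10 - 18)/2 = 49
Step 3: u2 = (total - d1 + d2)/2 = (106 - 10 + 18)/2 = 57
Step 4: Nash product = (49 - 10) * (57 - 18)
Step 5: = 39 * 39 = 1521

1521


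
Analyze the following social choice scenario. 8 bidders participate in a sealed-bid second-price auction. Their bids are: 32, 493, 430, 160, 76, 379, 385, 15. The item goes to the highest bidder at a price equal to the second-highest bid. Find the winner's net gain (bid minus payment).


Step 1: Sort bids in descending order: 493, 430, 385, 379, 160, 76, 32, 15
Step 2: The winning bid is the highest: 493
Step 3: The payment equals the second-highest bid: 430
Step 4: Surplus = winner's bid - payment = 493 - 430 = 63

63


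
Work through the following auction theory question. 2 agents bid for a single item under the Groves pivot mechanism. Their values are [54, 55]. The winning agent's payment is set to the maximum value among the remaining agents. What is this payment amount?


Step 1: The efficient winner is agent 1 with value 55
Step 2: Other agents' values: [54]
Step 3: Pivot payment = max(others) = 54
Step 4: The winner pays 54

54


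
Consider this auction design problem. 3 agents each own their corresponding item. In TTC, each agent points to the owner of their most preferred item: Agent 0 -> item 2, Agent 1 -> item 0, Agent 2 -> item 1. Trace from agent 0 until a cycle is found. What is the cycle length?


Step 1: Trace the pointer graph from agent 0: 0 -> 2 -> 1 -> 0
Step 2: A cycle is detected when we revisit agent 0
Step 3: The cycle is: 0 -> 2 -> 1 -> 0
Step 4: Cycle length = 3

3


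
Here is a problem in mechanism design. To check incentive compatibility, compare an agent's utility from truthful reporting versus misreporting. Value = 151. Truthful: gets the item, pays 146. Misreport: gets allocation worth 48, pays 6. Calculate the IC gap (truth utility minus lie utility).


Step 1: U(truth) = value - payment = 151 - 146 = 5
Step 2: U(lie) = allocation - payment = 48 - 6 = 42
Step 3: IC gap = 5 - 42 = -37

-37


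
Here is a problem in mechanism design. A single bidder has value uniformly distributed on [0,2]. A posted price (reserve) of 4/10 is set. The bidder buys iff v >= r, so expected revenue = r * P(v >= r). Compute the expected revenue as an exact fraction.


Step 1: Posted price r = 2/5, value support [0,2]
Step 2: P(v >= r) = (2 - 2/5)/2 = 4/5
Step 3: Expected revenue = r * P(v >= r) = 2/5 * 4/5
Step 4: Revenue = 8/25

8/25


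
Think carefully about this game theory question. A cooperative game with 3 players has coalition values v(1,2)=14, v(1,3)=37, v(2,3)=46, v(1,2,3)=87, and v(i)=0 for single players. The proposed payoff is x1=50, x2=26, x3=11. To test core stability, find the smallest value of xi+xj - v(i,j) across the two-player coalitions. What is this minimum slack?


Step 1: Slack for coalition (1,2): x1+x2 - v12 = 76 - 14 = 62
Step 2: Slack for coalition (1,3): x1+x3 - v13 = 61 - 37 = 24
Step 3: Slack for coalition (2,3): x2+x3 - v23 = 37 - 46 = -9
Step 4: Minimum slack = min(62, 24, -9) = -9, attained by (2,3); coalition (2,3) can block (slack < 0), so the allocation is not in the core

-9


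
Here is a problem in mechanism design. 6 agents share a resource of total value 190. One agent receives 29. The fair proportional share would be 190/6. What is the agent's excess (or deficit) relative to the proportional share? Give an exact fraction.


Step 1: Proportional share = 190/6 = 95/3
Step 2: Agent's actual allocation = 29
Step 3: Excess = 29 - 95/3 = -8/3

-8/3


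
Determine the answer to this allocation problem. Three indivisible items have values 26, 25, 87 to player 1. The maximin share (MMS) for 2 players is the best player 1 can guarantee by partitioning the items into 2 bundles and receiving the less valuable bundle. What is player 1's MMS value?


Step 1: Item values = 26, 25, 87
Step 2: Enumerate all 2-bundle partitions and take the smaller bundle:
  Partition 1: {26} vs {25,87} -> bundles 26, 112; min = 26
  Partition 2: {25} vs {26,87} -> bundles 25, 113; min = 25
  Partition 3: {87} vs {26,25} -> bundles 87, 51; min = 51
Step 3: MMS = max(26, 25, 51) = 51

51


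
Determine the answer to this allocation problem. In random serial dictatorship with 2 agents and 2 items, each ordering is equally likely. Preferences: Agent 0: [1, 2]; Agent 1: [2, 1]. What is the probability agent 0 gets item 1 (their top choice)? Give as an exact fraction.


Step 1: Agent 0 wants item 1
Step 2: There are 2 possible orderings of agents
Step 3: In 2 orderings, agent 0 gets item 1
Step 4: Probability = 2/2 = 1

1


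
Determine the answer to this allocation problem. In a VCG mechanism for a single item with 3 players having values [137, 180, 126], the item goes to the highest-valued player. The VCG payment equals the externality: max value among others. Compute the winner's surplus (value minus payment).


Step 1: The winner is the agent with the highest value: agent 1 with value 180
Step 2: Values of other agents: [137, 126]
Step 3: VCG payment = max of others' values = 137
Step 4: Surplus = 180 - 137 = 43

43


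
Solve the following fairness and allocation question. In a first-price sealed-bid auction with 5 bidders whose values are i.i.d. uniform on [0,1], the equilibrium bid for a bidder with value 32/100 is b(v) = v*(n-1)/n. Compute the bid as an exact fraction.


Step 1: The symmetric BNE bidding function is b(v) = v * (n-1) / n
Step 2: Substitute v = 8/25 and n = 5
Step 3: b = 8/25 * 4/5
Step 4: b = 32/125

32/125


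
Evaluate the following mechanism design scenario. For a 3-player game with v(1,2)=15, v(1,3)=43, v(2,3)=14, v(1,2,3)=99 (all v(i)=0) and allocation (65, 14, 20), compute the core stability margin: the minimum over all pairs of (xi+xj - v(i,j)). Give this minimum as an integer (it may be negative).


Step 1: Slack for coalition (1,2): x1+x2 - v12 = 79 - 15 = 64
Step 2: Slack for coalition (1,3): x1+x3 - v13 = 85 - 43 = 42
Step 3: Slack for coalition (2,3): x2+x3 - v23 = 34 - 14 = 20
Step 4: Minimum slack = min(64, 42, 20) = 20, attained by (2,3); no pair can gain by deviating, so the allocation is in the core

20


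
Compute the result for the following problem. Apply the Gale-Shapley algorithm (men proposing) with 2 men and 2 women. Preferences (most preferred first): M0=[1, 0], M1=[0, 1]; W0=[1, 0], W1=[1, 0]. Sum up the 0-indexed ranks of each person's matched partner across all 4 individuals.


Step 1: Run Gale-Shapley (men propose, women hold best offer):
  M0 proposes to W1; she accepts
  M1 proposes to W0; she accepts
Step 2: Final matching: W0-M1, W1-M0
Step 3: 0-indexed ranks (man's rank of his match, then woman's): 0 + 0 + 0 + 1
Step 4: Total rank sum = 1

1


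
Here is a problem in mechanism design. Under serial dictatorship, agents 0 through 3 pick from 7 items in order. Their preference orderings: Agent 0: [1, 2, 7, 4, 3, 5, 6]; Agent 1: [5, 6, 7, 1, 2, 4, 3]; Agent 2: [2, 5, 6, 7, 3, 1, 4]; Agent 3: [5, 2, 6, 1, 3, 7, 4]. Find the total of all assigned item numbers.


Step 1: Agent 0 picks item 1
Step 2: Agent 1 picks item 5
Step 3: Agent 2 picks item 2
Step 4: Agent 3 picks item 6
Step 5: Sum = 1 + 5 + 2 + 6 = 14

14


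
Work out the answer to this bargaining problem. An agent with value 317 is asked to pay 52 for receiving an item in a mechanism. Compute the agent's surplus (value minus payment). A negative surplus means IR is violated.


Step 1: Surplus = value - payment = 317 - 52 = 265
Step 2: IR is satisfied (surplus >= 0)

265


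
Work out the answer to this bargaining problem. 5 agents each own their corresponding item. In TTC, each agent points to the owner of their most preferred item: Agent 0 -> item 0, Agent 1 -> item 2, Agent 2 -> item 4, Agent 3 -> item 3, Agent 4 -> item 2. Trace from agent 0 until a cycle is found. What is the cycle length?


Step 1: Trace the pointer graph from agent 0: 0 -> 0
Step 2: A cycle is detected when we revisit agent 0
Step 3: The cycle is: 0 -> 0
Step 4: Cycle length = 1

1


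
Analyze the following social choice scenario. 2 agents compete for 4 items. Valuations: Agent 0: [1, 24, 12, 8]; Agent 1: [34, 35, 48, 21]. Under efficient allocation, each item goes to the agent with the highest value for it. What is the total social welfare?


Step 1: For each item, find the maximum value among all agents.
Step 2: Item 0 -> Agent 1 (value 34)
Step 3: Item 1 -> Agent 1 (value 35)
Step 4: Item 2 -> Agent 1 (value 48)
Step 5: Item 3 -> Agent 1 (value 21)
Step 6: Total welfare = 34 + 35 + 48 + 21 = 138

138


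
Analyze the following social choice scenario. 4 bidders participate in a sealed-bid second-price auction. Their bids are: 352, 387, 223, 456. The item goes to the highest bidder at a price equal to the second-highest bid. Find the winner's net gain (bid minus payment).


Step 1: Sort bids in descending order: 456, 387, 352, 223
Step 2: The winning bid is the highest: 456
Step 3: The payment equals the second-highest bid: 387
Step 4: Surplus = winner's bid - payment = 456 - 387 = 69

69


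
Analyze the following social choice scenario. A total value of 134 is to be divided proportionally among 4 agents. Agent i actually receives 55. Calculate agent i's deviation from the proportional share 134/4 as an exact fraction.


Step 1: Proportional share = 134/4 = 67/2
Step 2: Agent's actual allocation = 55
Step 3: Excess = 55 - 67/2 = 43/2

43/2


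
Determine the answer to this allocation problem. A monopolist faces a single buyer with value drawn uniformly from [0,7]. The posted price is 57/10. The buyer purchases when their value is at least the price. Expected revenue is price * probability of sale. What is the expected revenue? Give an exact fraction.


Step 1: Posted price r = 57/10, value support [0,7]
Step 2: P(v >= r) = (7 - 57/10)/7 = 13/70
Step 3: Expected revenue = r * P(v >= r) = 57/10 * 13/70
Step 4: Revenue = 741/700

741/700


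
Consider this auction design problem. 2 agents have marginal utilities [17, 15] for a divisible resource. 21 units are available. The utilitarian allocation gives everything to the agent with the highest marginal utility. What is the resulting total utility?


Step 1: The marginal utilities are [17, 15]
Step 2: The highest marginal utility is 17
Step 3: All 21 units go to that agent
Step 4: Total utility = 17 * 21 = 357

357


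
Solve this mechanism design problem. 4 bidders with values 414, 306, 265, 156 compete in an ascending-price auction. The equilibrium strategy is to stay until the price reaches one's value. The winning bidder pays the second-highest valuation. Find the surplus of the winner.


Step 1: Identify the highest value: 414
Step 2: Identify the second-highest value: 306
Step 3: The final price = second-highest value = 306
Step 4: Surplus = 414 - 306 = 108

108


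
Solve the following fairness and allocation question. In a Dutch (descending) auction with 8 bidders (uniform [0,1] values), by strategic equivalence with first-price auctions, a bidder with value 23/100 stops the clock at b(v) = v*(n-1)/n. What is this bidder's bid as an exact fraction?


Step 1: Dutch auctions are strategically equivalent to first-price auctions
Step 2: The equilibrium bid is b(v) = v*(n-1)/n
Step 3: b = 23/100 * 7/8
Step 4: b = 161/800

161/800


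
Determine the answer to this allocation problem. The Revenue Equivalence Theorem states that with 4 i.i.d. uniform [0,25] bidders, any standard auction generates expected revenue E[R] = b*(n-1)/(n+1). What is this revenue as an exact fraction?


Step 1: By Revenue Equivalence, expected revenue = b*(n-1)/(n+1)
Step 2: Substituting n = 4, b = 25
Step 3: Revenue = 25*(4-1)/(4+1) = 25*3/5
Step 4: Revenue = 75/5 = 15

15


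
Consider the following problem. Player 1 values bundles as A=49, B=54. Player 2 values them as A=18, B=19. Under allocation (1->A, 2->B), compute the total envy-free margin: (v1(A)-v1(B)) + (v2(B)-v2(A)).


Step 1: Player 1's margin = v1(A) - v1(B) = 49 - 54 = -5
Step 2: Player 2's margin = v2(B) - v2(A) = 19 - 18 = 1
Step 3: Total margin = -5 + 1 = -4

-4


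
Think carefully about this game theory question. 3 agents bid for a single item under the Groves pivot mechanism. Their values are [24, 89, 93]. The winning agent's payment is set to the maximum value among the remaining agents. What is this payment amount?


Step 1: The efficient winner is agent 2 with value 93
Step 2: Other agents' values: [24, 89]
Step 3: Pivot payment = max(others) = 89
Step 4: The winner pays 89

89


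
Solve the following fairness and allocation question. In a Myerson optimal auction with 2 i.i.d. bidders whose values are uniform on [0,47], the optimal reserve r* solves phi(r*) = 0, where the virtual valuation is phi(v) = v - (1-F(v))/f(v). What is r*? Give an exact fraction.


Step 1: For U[0,47], F(v) = v/47 and f(v) = 1/47
Step 2: phi(v) = v - (1 - v/47)/(1/47) = v - (47 - v) = 2v - 47
Step 3: Set phi(r*) = 0: 2r* - 47 = 0
Step 4: r* = 47/2 (the number of bidders n = 2 does not enter)

47/2
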